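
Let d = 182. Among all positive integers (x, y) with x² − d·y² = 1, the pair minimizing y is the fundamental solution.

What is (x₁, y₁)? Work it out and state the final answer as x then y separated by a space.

√182 = [13; 2,26, …], period ℓ=2 (even) → k=1
i=0: a=13 ⇒ p=13, q=1
i=1: a=2 ⇒ p=27, q=2
(x₁, y₁) = (27, 2);  27² − 182·2² = 1 ✓

27 2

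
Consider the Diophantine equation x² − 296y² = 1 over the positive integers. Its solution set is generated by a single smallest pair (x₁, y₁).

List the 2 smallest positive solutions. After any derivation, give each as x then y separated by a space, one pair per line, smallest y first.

3699 215
27365201 1590570

d=296: √d = [17; 4,1,7,1,4,34] (ℓ=6, even), read p_5/q_5
a_0=17:  p_0=17·1+0=17,  q_0=17·0+1=1
a_1=4:  p_1=4·17+1=69,  q_1=4·1+0=4
…
a_3=7:  p_3=7·86+69=671,  q_3=7·5+4=39
a_4=1:  p_4=1·671+86=757,  q_4=1·39+5=44
a_5=4:  p_5=4·757+671=3699,  q_5=4·44+39=215
→ (3699, 215).  Check: 3699²=13682601, 296·215²=13682600, difference 1.
n=2: (3699,215)∘(3699,215) = (3699·3699+296·215·215, 3699·215+215·3699) = (27365201,1590570)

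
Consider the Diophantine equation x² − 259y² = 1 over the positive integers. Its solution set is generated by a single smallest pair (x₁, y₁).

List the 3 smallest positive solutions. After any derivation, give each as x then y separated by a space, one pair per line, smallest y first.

847225 52644
1435580401249 89202625800
2432519210895520825 151149389286757356

√259 → a₀=16, period (10,1,2,3,4,3,2,1,10,32); ℓ=10 even so k=9
step 0: (16, 1)  from 16·(1,0) + (0,1)
…
step 3: (515, 32)  from 2·(177,11) + (161,10)
step 4: (1722, 107)  from 3·(515,32) + (177,11)
…
step 8: (79196, 4921)  from 1·(55265,3434) + (23931,1487)
step 9: (847225, 52644)  from 10·(79196,4921) + (55265,3434)
(x₁, y₁) = (847225, 52644);  847225² − 259·52644² = 1 ✓
n=2: (847225,52644)∘(847225,52644) = (847225·847225+259·52644·52644, 847225·52644+52644·847225) = (1435580401249,89202625800)
n=3: (1435580401249,89202625800)∘(847225,52644) = (847225·1435580401249+259·52644·89202625800, 847225·89202625800+52644·1435580401249) = (2432519210895520825,151149389286757356)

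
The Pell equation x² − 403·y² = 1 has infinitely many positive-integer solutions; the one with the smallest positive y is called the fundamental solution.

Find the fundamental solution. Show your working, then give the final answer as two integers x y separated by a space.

√403 = [20; 13,2,1,3,1,3,1,2,13,40, …], period ℓ=10 (even) → k=9
a_0=20:  p_0=20·1+0=20,  q_0=20·0+1=1
a_1=13:  p_1=13·20+1=261,  q_1=13·1+0=13
…
a_3=1:  p_3=1·542+261=803,  q_3=1·27+13=40
…
a_7=1:  p_7=1·14213+3754=17967,  q_7=1·708+187=895
a_8=2:  p_8=2·17967+14213=50147,  q_8=2·895+708=2498
a_9=13:  p_9=13·50147+17967=669878,  q_9=13·2498+895=33369
→ (669878, 33369).  Check: 669878²=448736534884, 403·33369²=448736534883, difference 1.

669878 33369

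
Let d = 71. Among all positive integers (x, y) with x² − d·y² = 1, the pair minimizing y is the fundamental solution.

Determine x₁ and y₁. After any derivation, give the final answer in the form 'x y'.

[8; 2,2,1,7,1,2,2,16] for √71; ℓ=8 ⇒ convergent index 7
i=0: a=8 ⇒ p=8, q=1
…
i=4: a=7 ⇒ p=455, q=54
…
i=6: a=2 ⇒ p=1483, q=176
i=7: a=2 ⇒ p=3480, q=413
→ (3480, 413).  Check: 3480²=12110400, 71·413²=12110399, difference 1.

3480 413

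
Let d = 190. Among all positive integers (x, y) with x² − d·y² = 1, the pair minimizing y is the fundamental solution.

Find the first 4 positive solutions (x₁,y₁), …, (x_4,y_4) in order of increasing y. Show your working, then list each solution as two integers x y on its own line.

[13; 1,3,1,1,1,…,3,1,26] for √190; ℓ=14 ⇒ convergent index 13
i=0: a=13 ⇒ p=13, q=1
…
i=2: a=3 ⇒ p=55, q=4
…
i=5: a=1 ⇒ p=193, q=14
…
i=12: a=3 ⇒ p=40787, q=2959
i=13: a=1 ⇒ p=52021, q=3774
(x₁, y₁) = (52021, 3774);  52021² − 190·3774² = 1 ✓
(x_2, y_2) = (52021·52021 + 190·3774·3774, 52021·3774 + 3774·52021) = (5412368881, 392654508)
(x_3, y_3) = (52021·5412368881 + 190·3774·392654508, 52021·392654508 + 3774·5412368881) = (563113683064981, 40852560317562)
(x_4, y_4) = (52021·563113683064981 + 190·3774·40852560317562, 52021·40852560317562 + 3774·563113683064981) = (58587473808034384321, 4250382080167131096)

52021 3774
5412368881 392654508
563113683064981 40852560317562
58587473808034384321 4250382080167131096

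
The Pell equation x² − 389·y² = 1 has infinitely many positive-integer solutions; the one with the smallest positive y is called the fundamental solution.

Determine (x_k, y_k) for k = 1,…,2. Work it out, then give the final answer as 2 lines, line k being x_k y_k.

3287049 166660
21609382256801 1095639172680

d=389: √d = [19; 1,2,1,1,1,1,2,1,38] (ℓ=9, odd), read p_17/q_17
step 0: (19, 1)  from 19·(1,0) + (0,1)
…
step 3: (79, 4)  from 1·(59,3) + (20,1)
step 4: (138, 7)  from 1·(79,4) + (59,3)
step 5: (217, 11)  from 1·(138,7) + (79,4)
…
step 8: (1282, 65)  from 1·(927,47) + (355,18)
…
step 10: (50925, 2582)  from 1·(49643,2517) + (1282,65)
…
step 14: (556329, 28207)  from 1·(353911,17944) + (202418,10263)
…
step 16: (2376809, 120509)  from 2·(910240,46151) + (556329,28207)
step 17: (3287049, 166660)  from 1·(2376809,120509) + (910240,46151)
→ (3287049, 166660).  Check: 3287049²=10804691128401, 389·166660²=10804691128400, difference 1.
(3287049+166660√389)^2 = 21609382256801 + 1095639172680√389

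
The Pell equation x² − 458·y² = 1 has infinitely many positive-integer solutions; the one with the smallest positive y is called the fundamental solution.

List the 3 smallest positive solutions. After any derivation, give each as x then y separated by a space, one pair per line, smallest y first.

√458 = [21; 2,2,42, …], period ℓ=3 (odd) → k=5
k=0  a_k=21  p_k/q_k = 21/1
…
k=2  a_k=2  p_k/q_k = 107/5
k=3  a_k=42  p_k/q_k = 4537/212
k=4  a_k=2  p_k/q_k = 9181/429
k=5  a_k=2  p_k/q_k = 22899/1070
→ (22899, 1070).  Check: 22899²=524364201, 458·1070²=524364200, difference 1.
k=2:  x_2 = 22899·22899+458·1070·1070 = 1048728401,  y_2 = 22899·1070+1070·22899 = 49003860
k=3:  x_3 = 22899·1048728401+458·1070·49003860 = 48029663286099,  y_3 = 22899·49003860+1070·1048728401 = 2244278779210

22899 1070
1048728401 49003860
48029663286099 2244278779210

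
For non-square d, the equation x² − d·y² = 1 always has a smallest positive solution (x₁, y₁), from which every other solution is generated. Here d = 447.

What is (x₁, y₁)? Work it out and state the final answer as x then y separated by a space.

148 7

√447 = [21; 7,42, …], period ℓ=2 (even) → k=1
k=0  a_k=21  p_k/q_k = 21/1
k=1  a_k=7  p_k/q_k = 148/7
fundamental: x₁=148, y₁=7  (since 21904 − 447·49 = 1)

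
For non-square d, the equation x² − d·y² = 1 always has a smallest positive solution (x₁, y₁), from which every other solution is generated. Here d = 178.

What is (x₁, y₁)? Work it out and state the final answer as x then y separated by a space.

√178 = [13; 2,1,12,1,2,26, …], period ℓ=6 (even) → k=5
k=0  a_k=13  p_k/q_k = 13/1
k=1  a_k=2  p_k/q_k = 27/2
…
k=3  a_k=12  p_k/q_k = 507/38
k=4  a_k=1  p_k/q_k = 547/41
k=5  a_k=2  p_k/q_k = 1601/120
(x₁, y₁) = (1601, 120);  1601² − 178·120² = 1 ✓

1601 120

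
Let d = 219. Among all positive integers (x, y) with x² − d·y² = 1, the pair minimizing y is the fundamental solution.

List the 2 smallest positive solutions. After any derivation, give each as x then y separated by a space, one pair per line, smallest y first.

74 5
10951 740

√219 → a₀=14, period (1,3,1,28); ℓ=4 even so k=3
step 0: (14, 1)  from 14·(1,0) + (0,1)
…
step 2: (59, 4)  from 3·(15,1) + (14,1)
step 3: (74, 5)  from 1·(59,4) + (15,1)
(x₁, y₁) = (74, 5);  74² − 219·5² = 1 ✓
(x_2, y_2) = (74·74 + 219·5·5, 74·5 + 5·74) = (10951, 740)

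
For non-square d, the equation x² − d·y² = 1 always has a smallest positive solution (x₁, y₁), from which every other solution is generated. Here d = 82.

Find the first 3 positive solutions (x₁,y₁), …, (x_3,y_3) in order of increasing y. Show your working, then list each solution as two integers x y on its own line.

163 18
53137 5868
17322499 1912950

√82 = [9; 18, …], period ℓ=1 (odd) → k=1
i=0: a=9 ⇒ p=9, q=1
i=1: a=18 ⇒ p=163, q=18
→ (163, 18).  Check: 163²=26569, 82·18²=26568, difference 1.
n=2: (163,18)∘(163,18) = (163·163+82·18·18, 163·18+18·163) = (53137,5868)
n=3: (53137,5868)∘(163,18) = (163·53137+82·18·5868, 163·5868+18·53137) = (17322499,1912950)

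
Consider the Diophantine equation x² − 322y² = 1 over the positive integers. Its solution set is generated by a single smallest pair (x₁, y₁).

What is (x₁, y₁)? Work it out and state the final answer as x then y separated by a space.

323 18

d=322: √d = [17; 1,16,1,34] (ℓ=4, even), read p_3/q_3
i=0: a=17 ⇒ p=17, q=1
…
i=2: a=16 ⇒ p=305, q=17
i=3: a=1 ⇒ p=323, q=18
fundamental: x₁=323, y₁=18  (since 104329 − 322·324 = 1)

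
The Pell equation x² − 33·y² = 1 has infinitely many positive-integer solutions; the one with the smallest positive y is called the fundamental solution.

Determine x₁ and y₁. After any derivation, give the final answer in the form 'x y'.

[5; 1,2,1,10] for √33; ℓ=4 ⇒ convergent index 3
i=0: a=5 ⇒ p=5, q=1
i=1: a=1 ⇒ p=6, q=1
i=2: a=2 ⇒ p=17, q=3
i=3: a=1 ⇒ p=23, q=4
(x₁, y₁) = (23, 4);  23² − 33·4² = 1 ✓

23 4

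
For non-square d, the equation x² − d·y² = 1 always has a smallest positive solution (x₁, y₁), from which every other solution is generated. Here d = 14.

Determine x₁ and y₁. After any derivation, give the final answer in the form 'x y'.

15 4

d=14: √d = [3; 1,2,1,6] (ℓ=4, even), read p_3/q_3
a_0=3:  p_0=3·1+0=3,  q_0=3·0+1=1
a_1=1:  p_1=1·3+1=4,  q_1=1·1+0=1
a_2=2:  p_2=2·4+3=11,  q_2=2·1+1=3
a_3=1:  p_3=1·11+4=15,  q_3=1·3+1=4
fundamental: x₁=15, y₁=4  (since 225 − 14·16 = 1)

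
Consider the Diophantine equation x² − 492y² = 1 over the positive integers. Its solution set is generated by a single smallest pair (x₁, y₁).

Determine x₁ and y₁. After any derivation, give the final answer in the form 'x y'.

√492 = [22; 5,1,1,10,1,1,5,44, …], period ℓ=8 (even) → k=7
a_0=22:  p_0=22·1+0=22,  q_0=22·0+1=1
a_1=5:  p_1=5·22+1=111,  q_1=5·1+0=5
…
a_3=1:  p_3=1·133+111=244,  q_3=1·6+5=11
a_4=10:  p_4=10·244+133=2573,  q_4=10·11+6=116
a_5=1:  p_5=1·2573+244=2817,  q_5=1·116+11=127
a_6=1:  p_6=1·2817+2573=5390,  q_6=1·127+116=243
a_7=5:  p_7=5·5390+2817=29767,  q_7=5·243+127=1342
fundamental: x₁=29767, y₁=1342  (since 886074289 − 492·1800964 = 1)

29767 1342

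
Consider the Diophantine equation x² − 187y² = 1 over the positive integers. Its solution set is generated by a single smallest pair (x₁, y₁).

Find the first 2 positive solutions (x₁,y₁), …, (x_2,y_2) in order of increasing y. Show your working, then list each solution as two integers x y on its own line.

√187 → a₀=13, period (1,2,13,2,1,26); ℓ=6 even so k=5
i=0: a=13 ⇒ p=13, q=1
…
i=4: a=2 ⇒ p=1135, q=83
i=5: a=1 ⇒ p=1682, q=123
→ (1682, 123).  Check: 1682²=2829124, 187·123²=2829123, difference 1.
n=2: (1682,123)∘(1682,123) = (1682·1682+187·123·123, 1682·123+123·1682) = (5658247,413772)

1682 123
5658247 413772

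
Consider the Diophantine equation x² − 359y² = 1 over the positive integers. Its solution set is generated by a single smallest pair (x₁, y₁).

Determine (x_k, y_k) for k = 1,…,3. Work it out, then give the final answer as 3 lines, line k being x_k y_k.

d=359: √d = [18; 1,17,1,36] (ℓ=4, even), read p_3/q_3
step 0: (18, 1)  from 18·(1,0) + (0,1)
…
step 2: (341, 18)  from 17·(19,1) + (18,1)
step 3: (360, 19)  from 1·(341,18) + (19,1)
→ (360, 19).  Check: 360²=129600, 359·19²=129599, difference 1.
(x_2, y_2) = (360·360 + 359·19·19, 360·19 + 19·360) = (259199, 13680)
(x_3, y_3) = (360·259199 + 359·19·13680, 360·13680 + 19·259199) = (186622920, 9849581)

360 19
259199 13680
186622920 9849581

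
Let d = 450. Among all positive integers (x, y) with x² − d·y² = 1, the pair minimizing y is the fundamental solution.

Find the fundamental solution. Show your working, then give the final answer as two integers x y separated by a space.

19601 924

√450 = [21; 4,1,2,4,2,1,4,42, …], period ℓ=8 (even) → k=7
k=0  a_k=21  p_k/q_k = 21/1
k=1  a_k=4  p_k/q_k = 85/4
k=2  a_k=1  p_k/q_k = 106/5
…
k=5  a_k=2  p_k/q_k = 2885/136
k=6  a_k=1  p_k/q_k = 4179/197
k=7  a_k=4  p_k/q_k = 19601/924
→ (19601, 924).  Check: 19601²=384199201, 450·924²=384199200, difference 1.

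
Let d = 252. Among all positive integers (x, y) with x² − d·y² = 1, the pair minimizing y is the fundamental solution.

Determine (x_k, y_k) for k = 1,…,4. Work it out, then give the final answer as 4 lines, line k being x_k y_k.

127 8
32257 2032
8193151 516120
2081028097 131092448

[15; 1,6,1,30] for √252; ℓ=4 ⇒ convergent index 3
k=0  a_k=15  p_k/q_k = 15/1
k=1  a_k=1  p_k/q_k = 16/1
k=2  a_k=6  p_k/q_k = 111/7
k=3  a_k=1  p_k/q_k = 127/8
fundamental: x₁=127, y₁=8  (since 16129 − 252·64 = 1)
n=2: (127,8)∘(127,8) = (127·127+252·8·8, 127·8+8·127) = (32257,2032)
n=3: (32257,2032)∘(127,8) = (127·32257+252·8·2032, 127·2032+8·32257) = (8193151,516120)
n=4: (8193151,516120)∘(127,8) = (127·8193151+252·8·516120, 127·516120+8·8193151) = (2081028097,131092448)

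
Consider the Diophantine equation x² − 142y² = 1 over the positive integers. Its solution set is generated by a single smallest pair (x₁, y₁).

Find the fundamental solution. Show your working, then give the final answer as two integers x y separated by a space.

143 12

√142 = [11; 1,10,1,22, …], period ℓ=4 (even) → k=3
i=0: a=11 ⇒ p=11, q=1
…
i=2: a=10 ⇒ p=131, q=11
i=3: a=1 ⇒ p=143, q=12
(x₁, y₁) = (143, 12);  143² − 142·12² = 1 ✓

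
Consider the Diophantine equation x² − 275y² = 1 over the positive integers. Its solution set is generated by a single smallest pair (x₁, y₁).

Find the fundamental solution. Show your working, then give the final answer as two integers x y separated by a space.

199 12

[16; 1,1,2,1,1,32] for √275; ℓ=6 ⇒ convergent index 5
step 0: (16, 1)  from 16·(1,0) + (0,1)
step 1: (17, 1)  from 1·(16,1) + (1,0)
step 2: (33, 2)  from 1·(17,1) + (16,1)
…
step 4: (116, 7)  from 1·(83,5) + (33,2)
step 5: (199, 12)  from 1·(116,7) + (83,5)
fundamental: x₁=199, y₁=12  (since 39601 − 275·144 = 1)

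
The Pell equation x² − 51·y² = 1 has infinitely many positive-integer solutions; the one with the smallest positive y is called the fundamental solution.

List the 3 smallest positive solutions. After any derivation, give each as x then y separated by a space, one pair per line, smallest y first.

[7; 7,14] for √51; ℓ=2 ⇒ convergent index 1
a_0=7:  p_0=7·1+0=7,  q_0=7·0+1=1
a_1=7:  p_1=7·7+1=50,  q_1=7·1+0=7
fundamental: x₁=50, y₁=7  (since 2500 − 51·49 = 1)
n=2: (50,7)∘(50,7) = (50·50+51·7·7, 50·7+7·50) = (4999,700)
n=3: (4999,700)∘(50,7) = (50·4999+51·7·700, 50·700+7·4999) = (499850,69993)

50 7
4999 700
499850 69993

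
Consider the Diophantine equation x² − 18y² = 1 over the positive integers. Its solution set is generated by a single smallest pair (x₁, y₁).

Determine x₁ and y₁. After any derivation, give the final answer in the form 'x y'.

√18 → a₀=4, period (4,8); ℓ=2 even so k=1
step 0: (4, 1)  from 4·(1,0) + (0,1)
step 1: (17, 4)  from 4·(4,1) + (1,0)
→ (17, 4).  Check: 17²=289, 18·4²=288, difference 1.

17 4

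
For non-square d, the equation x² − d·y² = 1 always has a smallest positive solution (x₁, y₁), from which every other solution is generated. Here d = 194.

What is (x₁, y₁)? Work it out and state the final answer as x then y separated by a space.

d=194: √d = [13; 1,12,1,26] (ℓ=4, even), read p_3/q_3
k=0  a_k=13  p_k/q_k = 13/1
k=1  a_k=1  p_k/q_k = 14/1
k=2  a_k=12  p_k/q_k = 181/13
k=3  a_k=1  p_k/q_k = 195/14
fundamental: x₁=195, y₁=14  (since 38025 − 194·196 = 1)

195 14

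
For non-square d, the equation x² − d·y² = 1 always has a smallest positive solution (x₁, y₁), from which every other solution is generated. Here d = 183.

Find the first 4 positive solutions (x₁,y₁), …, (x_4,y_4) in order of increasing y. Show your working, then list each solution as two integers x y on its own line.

487 36
474337 35064
462003751 34152300
449991179137 33264305136

√183 → a₀=13, period (1,1,8,1,1,26); ℓ=6 even so k=5
i=0: a=13 ⇒ p=13, q=1
i=1: a=1 ⇒ p=14, q=1
i=2: a=1 ⇒ p=27, q=2
…
i=4: a=1 ⇒ p=257, q=19
i=5: a=1 ⇒ p=487, q=36
(x₁, y₁) = (487, 36);  487² − 183·36² = 1 ✓
(x_2, y_2) = (487·487 + 183·36·36, 487·36 + 36·487) = (474337, 35064)
(x_3, y_3) = (487·474337 + 183·36·35064, 487·35064 + 36·474337) = (462003751, 34152300)
(x_4, y_4) = (487·462003751 + 183·36·34152300, 487·34152300 + 36·462003751) = (449991179137, 33264305136)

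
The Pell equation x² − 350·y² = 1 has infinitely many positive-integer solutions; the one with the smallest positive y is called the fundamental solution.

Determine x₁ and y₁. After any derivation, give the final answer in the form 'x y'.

d=350: √d = [18; 1,2,2,2,1,36] (ℓ=6, even), read p_5/q_5
step 0: (18, 1)  from 18·(1,0) + (0,1)
step 1: (19, 1)  from 1·(18,1) + (1,0)
step 2: (56, 3)  from 2·(19,1) + (18,1)
step 3: (131, 7)  from 2·(56,3) + (19,1)
step 4: (318, 17)  from 2·(131,7) + (56,3)
step 5: (449, 24)  from 1·(318,17) + (131,7)
(x₁, y₁) = (449, 24);  449² − 350·24² = 1 ✓

449 24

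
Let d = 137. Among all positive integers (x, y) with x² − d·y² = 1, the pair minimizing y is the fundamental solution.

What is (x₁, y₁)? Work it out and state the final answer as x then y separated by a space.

6083073 519712

√137 = [11; 1,2,2,1,1,2,2,1,22, …], period ℓ=9 (odd) → k=17
step 0: (11, 1)  from 11·(1,0) + (0,1)
…
step 7: (1229, 105)  from 2·(515,44) + (199,17)
…
step 12: (285899, 24426)  from 2·(122279,10447) + (41341,3532)
…
step 16: (4286741, 366241)  from 2·(1796332,153471) + (694077,59299)
step 17: (6083073, 519712)  from 1·(4286741,366241) + (1796332,153471)
→ (6083073, 519712).  Check: 6083073²=37003777123329, 137·519712²=37003777123328, difference 1.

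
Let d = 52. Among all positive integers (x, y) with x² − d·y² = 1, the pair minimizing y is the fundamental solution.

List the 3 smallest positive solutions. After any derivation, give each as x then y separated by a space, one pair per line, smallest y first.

√52 = [7; 4,1,2,1,4,14, …], period ℓ=6 (even) → k=5
a_0=7:  p_0=7·1+0=7,  q_0=7·0+1=1
…
a_2=1:  p_2=1·29+7=36,  q_2=1·4+1=5
…
a_4=1:  p_4=1·101+36=137,  q_4=1·14+5=19
a_5=4:  p_5=4·137+101=649,  q_5=4·19+14=90
(x₁, y₁) = (649, 90);  649² − 52·90² = 1 ✓
n=2: (649,90)∘(649,90) = (649·649+52·90·90, 649·90+90·649) = (842401,116820)
n=3: (842401,116820)∘(649,90) = (649·842401+52·90·116820, 649·116820+90·842401) = (1093435849,151632270)

649 90
842401 116820
1093435849 151632270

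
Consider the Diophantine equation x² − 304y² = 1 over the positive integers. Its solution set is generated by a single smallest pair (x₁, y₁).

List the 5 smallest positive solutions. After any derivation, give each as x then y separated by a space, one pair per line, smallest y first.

57799 3315
6681448801 383207370
772362118440199 44298005553945
89283516160768675201 5120760845641726740
10320995900380175197444999 591949712190194322136575

√304 = [17; 2,3,2,1,1,1,1,1,2,3,2,34, …], period ℓ=12 (even) → k=11
a_0=17:  p_0=17·1+0=17,  q_0=17·0+1=1
a_1=2:  p_1=2·17+1=35,  q_1=2·1+0=2
…
a_4=1:  p_4=1·279+122=401,  q_4=1·16+7=23
a_5=1:  p_5=1·401+279=680,  q_5=1·23+16=39
…
a_8=1:  p_8=1·1761+1081=2842,  q_8=1·101+62=163
a_9=2:  p_9=2·2842+1761=7445,  q_9=2·163+101=427
a_10=3:  p_10=3·7445+2842=25177,  q_10=3·427+163=1444
a_11=2:  p_11=2·25177+7445=57799,  q_11=2·1444+427=3315
(x₁, y₁) = (57799, 3315);  57799² − 304·3315² = 1 ✓
k=2:  x_2 = 57799·57799+304·3315·3315 = 6681448801,  y_2 = 57799·3315+3315·57799 = 383207370
k=3:  x_3 = 57799·6681448801+304·3315·383207370 = 772362118440199,  y_3 = 57799·383207370+3315·6681448801 = 44298005553945
k=4:  x_4 = 57799·772362118440199+304·3315·44298005553945 = 89283516160768675201,  y_4 = 57799·44298005553945+3315·772362118440199 = 5120760845641726740
k=5:  x_5 = 57799·89283516160768675201+304·3315·5120760845641726740 = 10320995900380175197444999,  y_5 = 57799·5120760845641726740+3315·89283516160768675201 = 591949712190194322136575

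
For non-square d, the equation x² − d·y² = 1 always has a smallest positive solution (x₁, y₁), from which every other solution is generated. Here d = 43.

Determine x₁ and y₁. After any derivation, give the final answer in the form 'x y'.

√43 → a₀=6, period (1,1,3,1,5,1,3,1,1,12); ℓ=10 even so k=9
i=0: a=6 ⇒ p=6, q=1
i=1: a=1 ⇒ p=7, q=1
i=2: a=1 ⇒ p=13, q=2
i=3: a=3 ⇒ p=46, q=7
…
i=5: a=5 ⇒ p=341, q=52
i=6: a=1 ⇒ p=400, q=61
…
i=8: a=1 ⇒ p=1941, q=296
i=9: a=1 ⇒ p=3482, q=531
fundamental: x₁=3482, y₁=531  (since 12124324 − 43·281961 = 1)

3482 531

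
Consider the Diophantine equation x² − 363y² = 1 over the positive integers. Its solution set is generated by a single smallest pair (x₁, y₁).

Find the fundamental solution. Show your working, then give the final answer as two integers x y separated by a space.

√363 → a₀=19, period (19,38); ℓ=2 even so k=1
k=0  a_k=19  p_k/q_k = 19/1
k=1  a_k=19  p_k/q_k = 362/19
→ (362, 19).  Check: 362²=131044, 363·19²=131043, difference 1.

362 19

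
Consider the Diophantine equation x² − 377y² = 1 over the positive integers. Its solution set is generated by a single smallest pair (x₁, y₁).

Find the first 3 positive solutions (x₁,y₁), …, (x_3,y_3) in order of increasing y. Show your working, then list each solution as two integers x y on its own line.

[19; 2,2,2,38] for √377; ℓ=4 ⇒ convergent index 3
k=0  a_k=19  p_k/q_k = 19/1
k=1  a_k=2  p_k/q_k = 39/2
k=2  a_k=2  p_k/q_k = 97/5
k=3  a_k=2  p_k/q_k = 233/12
(x₁, y₁) = (233, 12);  233² − 377·12² = 1 ✓
n=2: (233,12)∘(233,12) = (233·233+377·12·12, 233·12+12·233) = (108577,5592)
n=3: (108577,5592)∘(233,12) = (233·108577+377·12·5592, 233·5592+12·108577) = (50596649,2605860)

233 12
108577 5592
50596649 2605860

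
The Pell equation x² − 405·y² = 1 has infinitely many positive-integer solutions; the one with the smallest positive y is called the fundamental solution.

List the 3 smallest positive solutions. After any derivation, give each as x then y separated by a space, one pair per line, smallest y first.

161 8
51841 2576
16692641 829464

√405 → a₀=20, period (8,40); ℓ=2 even so k=1
step 0: (20, 1)  from 20·(1,0) + (0,1)
step 1: (161, 8)  from 8·(20,1) + (1,0)
fundamental: x₁=161, y₁=8  (since 25921 − 405·64 = 1)
(x_2, y_2) = (161·161 + 405·8·8, 161·8 + 8·161) = (51841, 2576)
(x_3, y_3) = (161·51841 + 405·8·2576, 161·2576 + 8·51841) = (16692641, 829464)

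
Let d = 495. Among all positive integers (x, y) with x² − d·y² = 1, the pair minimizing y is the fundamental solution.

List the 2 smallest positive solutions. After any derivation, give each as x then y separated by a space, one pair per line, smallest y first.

89 4
15841 712

√495 → a₀=22, period (4,44); ℓ=2 even so k=1
step 0: (22, 1)  from 22·(1,0) + (0,1)
step 1: (89, 4)  from 4·(22,1) + (1,0)
→ (89, 4).  Check: 89²=7921, 495·4²=7920, difference 1.
n=2: (89,4)∘(89,4) = (89·89+495·4·4, 89·4+4·89) = (15841,712)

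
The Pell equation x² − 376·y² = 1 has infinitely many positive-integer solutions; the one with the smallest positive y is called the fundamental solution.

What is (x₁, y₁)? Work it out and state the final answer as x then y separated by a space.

2143295 110532

d=376: √d = [19; 2,1,1,3,1,…,1,2,38] (ℓ=16, even), read p_15/q_15
a_0=19:  p_0=19·1+0=19,  q_0=19·0+1=1
a_1=2:  p_1=2·19+1=39,  q_1=2·1+0=2
a_2=1:  p_2=1·39+19=58,  q_2=1·2+1=3
a_3=1:  p_3=1·58+39=97,  q_3=1·3+2=5
…
a_5=1:  p_5=1·349+97=446,  q_5=1·18+5=23
…
a_7=2:  p_7=2·1241+446=2928,  q_7=2·64+23=151
a_8=4:  p_8=4·2928+1241=12953,  q_8=4·151+64=668
a_9=2:  p_9=2·12953+2928=28834,  q_9=2·668+151=1487
…
a_14=1:  p_14=1·468441+368986=837427,  q_14=1·24158+19029=43187
a_15=2:  p_15=2·837427+468441=2143295,  q_15=2·43187+24158=110532
fundamental: x₁=2143295, y₁=110532  (since 4593713457025 − 376·12217323024 = 1)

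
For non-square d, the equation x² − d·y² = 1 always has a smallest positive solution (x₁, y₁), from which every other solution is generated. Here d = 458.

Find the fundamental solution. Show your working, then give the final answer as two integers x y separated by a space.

22899 1070

√458 = [21; 2,2,42, …], period ℓ=3 (odd) → k=5
a_0=21:  p_0=21·1+0=21,  q_0=21·0+1=1
…
a_2=2:  p_2=2·43+21=107,  q_2=2·2+1=5
a_3=42:  p_3=42·107+43=4537,  q_3=42·5+2=212
a_4=2:  p_4=2·4537+107=9181,  q_4=2·212+5=429
a_5=2:  p_5=2·9181+4537=22899,  q_5=2·429+212=1070
→ (22899, 1070).  Check: 22899²=524364201, 458·1070²=524364200, difference 1.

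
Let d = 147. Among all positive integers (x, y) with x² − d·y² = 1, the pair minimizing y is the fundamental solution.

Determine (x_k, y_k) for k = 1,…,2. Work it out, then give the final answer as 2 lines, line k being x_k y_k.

97 8
18817 1552

[12; 8,24] for √147; ℓ=2 ⇒ convergent index 1
k=0  a_k=12  p_k/q_k = 12/1
k=1  a_k=8  p_k/q_k = 97/8
(x₁, y₁) = (97, 8);  97² − 147·8² = 1 ✓
k=2:  x_2 = 97·97+147·8·8 = 18817,  y_2 = 97·8+8·97 = 1552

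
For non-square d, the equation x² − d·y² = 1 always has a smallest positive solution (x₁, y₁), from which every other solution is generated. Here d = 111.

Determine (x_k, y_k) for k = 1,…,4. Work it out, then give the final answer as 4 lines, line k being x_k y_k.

√111 = [10; 1,1,6,1,1,20, …], period ℓ=6 (even) → k=5
i=0: a=10 ⇒ p=10, q=1
i=1: a=1 ⇒ p=11, q=1
i=2: a=1 ⇒ p=21, q=2
…
i=4: a=1 ⇒ p=158, q=15
i=5: a=1 ⇒ p=295, q=28
(x₁, y₁) = (295, 28);  295² − 111·28² = 1 ✓
(295+28√111)^2 = 174049 + 16520√111
(295+28√111)^3 = 102688615 + 9746772√111
(295+28√111)^4 = 60586108801 + 5750578960√111

295 28
174049 16520
102688615 9746772
60586108801 5750578960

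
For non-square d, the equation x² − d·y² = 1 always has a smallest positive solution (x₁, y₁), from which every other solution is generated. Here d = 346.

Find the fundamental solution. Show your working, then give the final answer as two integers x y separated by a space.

17299 930

√346 = [18; 1,1,1,1,36, …], period ℓ=5 (odd) → k=9
k=0  a_k=18  p_k/q_k = 18/1
k=1  a_k=1  p_k/q_k = 19/1
…
k=5  a_k=36  p_k/q_k = 3404/183
k=6  a_k=1  p_k/q_k = 3497/188
k=7  a_k=1  p_k/q_k = 6901/371
k=8  a_k=1  p_k/q_k = 10398/559
k=9  a_k=1  p_k/q_k = 17299/930
→ (17299, 930).  Check: 17299²=299255401, 346·930²=299255400, difference 1.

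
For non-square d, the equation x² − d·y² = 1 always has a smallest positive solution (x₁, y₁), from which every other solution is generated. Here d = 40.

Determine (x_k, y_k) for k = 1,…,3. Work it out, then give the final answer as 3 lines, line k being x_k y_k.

19 3
721 114
27379 4329

√40 = [6; 3,12, …], period ℓ=2 (even) → k=1
i=0: a=6 ⇒ p=6, q=1
i=1: a=3 ⇒ p=19, q=3
→ (19, 3).  Check: 19²=361, 40·3²=360, difference 1.
n=2: (19,3)∘(19,3) = (19·19+40·3·3, 19·3+3·19) = (721,114)
n=3: (721,114)∘(19,3) = (19·721+40·3·114, 19·114+3·721) = (27379,4329)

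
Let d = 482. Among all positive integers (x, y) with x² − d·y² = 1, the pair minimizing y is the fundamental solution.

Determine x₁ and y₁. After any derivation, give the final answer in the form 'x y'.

483 22

√482 = [21; 1,20,1,42, …], period ℓ=4 (even) → k=3
i=0: a=21 ⇒ p=21, q=1
i=1: a=1 ⇒ p=22, q=1
i=2: a=20 ⇒ p=461, q=21
i=3: a=1 ⇒ p=483, q=22
(x₁, y₁) = (483, 22);  483² − 482·22² = 1 ✓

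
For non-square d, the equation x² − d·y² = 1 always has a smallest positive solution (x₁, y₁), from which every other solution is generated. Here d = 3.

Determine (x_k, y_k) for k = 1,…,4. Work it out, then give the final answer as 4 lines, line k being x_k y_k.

2 1
7 4
26 15
97 56

√3 = [1; 1,2, …], period ℓ=2 (even) → k=1
step 0: (1, 1)  from 1·(1,0) + (0,1)
step 1: (2, 1)  from 1·(1,1) + (1,0)
→ (2, 1).  Check: 2²=4, 3·1²=3, difference 1.
(x_2, y_2) = (2·2 + 3·1·1, 2·1 + 1·2) = (7, 4)
(x_3, y_3) = (2·7 + 3·1·4, 2·4 + 1·7) = (26, 15)
(x_4, y_4) = (2·26 + 3·1·15, 2·15 + 1·26) = (97, 56)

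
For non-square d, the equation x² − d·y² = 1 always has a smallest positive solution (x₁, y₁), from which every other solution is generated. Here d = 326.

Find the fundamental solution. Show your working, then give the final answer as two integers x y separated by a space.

325 18

d=326: √d = [18; 18,36] (ℓ=2, even), read p_1/q_1
step 0: (18, 1)  from 18·(1,0) + (0,1)
step 1: (325, 18)  from 18·(18,1) + (1,0)
fundamental: x₁=325, y₁=18  (since 105625 − 326·324 = 1)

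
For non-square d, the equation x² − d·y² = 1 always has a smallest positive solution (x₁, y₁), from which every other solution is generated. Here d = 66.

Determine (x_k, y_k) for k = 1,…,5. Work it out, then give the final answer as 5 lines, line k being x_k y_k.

65 8
8449 1040
1098305 135192
142771201 17573920
18559157825 2284474408

[8; 8,16] for √66; ℓ=2 ⇒ convergent index 1
k=0  a_k=8  p_k/q_k = 8/1
k=1  a_k=8  p_k/q_k = 65/8
→ (65, 8).  Check: 65²=4225, 66·8²=4224, difference 1.
n=2: (65,8)∘(65,8) = (65·65+66·8·8, 65·8+8·65) = (8449,1040)
n=3: (8449,1040)∘(65,8) = (65·8449+66·8·1040, 65·1040+8·8449) = (1098305,135192)
n=4: (1098305,135192)∘(65,8) = (65·1098305+66·8·135192, 65·135192+8·1098305) = (142771201,17573920)
n=5: (142771201,17573920)∘(65,8) = (65·142771201+66·8·17573920, 65·17573920+8·142771201) = (18559157825,2284474408)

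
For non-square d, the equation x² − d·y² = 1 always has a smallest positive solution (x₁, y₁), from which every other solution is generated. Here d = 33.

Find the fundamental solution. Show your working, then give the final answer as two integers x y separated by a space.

23 4

√33 → a₀=5, period (1,2,1,10); ℓ=4 even so k=3
k=0  a_k=5  p_k/q_k = 5/1
k=1  a_k=1  p_k/q_k = 6/1
k=2  a_k=2  p_k/q_k = 17/3
k=3  a_k=1  p_k/q_k = 23/4
fundamental: x₁=23, y₁=4  (since 529 − 33·16 = 1)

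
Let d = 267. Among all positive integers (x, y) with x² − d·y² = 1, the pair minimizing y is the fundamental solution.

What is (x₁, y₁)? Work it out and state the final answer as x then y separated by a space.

√267 = [16; 2,1,15,1,2,32, …], period ℓ=6 (even) → k=5
a_0=16:  p_0=16·1+0=16,  q_0=16·0+1=1
a_1=2:  p_1=2·16+1=33,  q_1=2·1+0=2
…
a_4=1:  p_4=1·768+49=817,  q_4=1·47+3=50
a_5=2:  p_5=2·817+768=2402,  q_5=2·50+47=147
fundamental: x₁=2402, y₁=147  (since 5769604 − 267·21609 = 1)

2402 147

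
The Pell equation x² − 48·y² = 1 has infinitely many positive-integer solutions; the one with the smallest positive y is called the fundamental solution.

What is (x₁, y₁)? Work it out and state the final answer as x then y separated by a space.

√48 → a₀=6, period (1,12); ℓ=2 even so k=1
k=0  a_k=6  p_k/q_k = 6/1
k=1  a_k=1  p_k/q_k = 7/1
fundamental: x₁=7, y₁=1  (since 49 − 48·1 = 1)

7 1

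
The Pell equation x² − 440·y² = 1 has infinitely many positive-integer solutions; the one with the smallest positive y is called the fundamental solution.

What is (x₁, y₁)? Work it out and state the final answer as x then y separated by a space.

21 1

d=440: √d = [20; 1,40] (ℓ=2, even), read p_1/q_1
a_0=20:  p_0=20·1+0=20,  q_0=20·0+1=1
a_1=1:  p_1=1·20+1=21,  q_1=1·1+0=1
→ (21, 1).  Check: 21²=441, 440·1²=440, difference 1.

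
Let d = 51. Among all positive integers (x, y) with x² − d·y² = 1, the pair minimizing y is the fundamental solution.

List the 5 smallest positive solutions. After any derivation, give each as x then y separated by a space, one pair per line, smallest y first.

[7; 7,14] for √51; ℓ=2 ⇒ convergent index 1
a_0=7:  p_0=7·1+0=7,  q_0=7·0+1=1
a_1=7:  p_1=7·7+1=50,  q_1=7·1+0=7
fundamental: x₁=50, y₁=7  (since 2500 − 51·49 = 1)
k=2:  x_2 = 50·50+51·7·7 = 4999,  y_2 = 50·7+7·50 = 700
k=3:  x_3 = 50·4999+51·7·700 = 499850,  y_3 = 50·700+7·4999 = 69993
k=4:  x_4 = 50·499850+51·7·69993 = 49980001,  y_4 = 50·69993+7·499850 = 6998600
k=5:  x_5 = 50·49980001+51·7·6998600 = 4997500250,  y_5 = 50·6998600+7·49980001 = 699790007

50 7
4999 700
499850 69993
49980001 6998600
4997500250 699790007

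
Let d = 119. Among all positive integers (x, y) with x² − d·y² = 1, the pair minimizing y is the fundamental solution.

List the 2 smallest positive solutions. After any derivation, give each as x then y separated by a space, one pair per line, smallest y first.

120 11
28799 2640

√119 = [10; 1,9,1,20, …], period ℓ=4 (even) → k=3
k=0  a_k=10  p_k/q_k = 10/1
…
k=2  a_k=9  p_k/q_k = 109/10
k=3  a_k=1  p_k/q_k = 120/11
(x₁, y₁) = (120, 11);  120² − 119·11² = 1 ✓
(120+11√119)^2 = 28799 + 2640√119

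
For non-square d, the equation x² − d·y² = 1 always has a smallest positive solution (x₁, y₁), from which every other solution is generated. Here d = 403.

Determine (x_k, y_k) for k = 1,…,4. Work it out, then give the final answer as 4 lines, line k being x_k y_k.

669878 33369
897473069767 44706317964
1202394930058086974 59895557730143415
1610915821914004898868577 80245432842261314788776

[20; 13,2,1,3,1,3,1,2,13,40] for √403; ℓ=10 ⇒ convergent index 9
i=0: a=20 ⇒ p=20, q=1
…
i=3: a=1 ⇒ p=803, q=40
…
i=5: a=1 ⇒ p=3754, q=187
…
i=7: a=1 ⇒ p=17967, q=895
i=8: a=2 ⇒ p=50147, q=2498
i=9: a=13 ⇒ p=669878, q=33369
(x₁, y₁) = (669878, 33369);  669878² − 403·33369² = 1 ✓
(669878+33369√403)^2 = 897473069767 + 44706317964√403
(669878+33369√403)^3 = 1202394930058086974 + 59895557730143415√403
(669878+33369√403)^4 = 1610915821914004898868577 + 80245432842261314788776√403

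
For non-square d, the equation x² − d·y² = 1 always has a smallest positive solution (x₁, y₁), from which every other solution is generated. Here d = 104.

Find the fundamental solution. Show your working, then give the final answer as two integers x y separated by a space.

51 5

√104 → a₀=10, period (5,20); ℓ=2 even so k=1
i=0: a=10 ⇒ p=10, q=1
i=1: a=5 ⇒ p=51, q=5
→ (51, 5).  Check: 51²=2601, 104·5²=2600, difference 1.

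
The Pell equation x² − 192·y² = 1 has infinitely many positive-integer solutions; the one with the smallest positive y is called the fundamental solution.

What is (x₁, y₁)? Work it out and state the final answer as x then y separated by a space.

97 7

√192 = [13; 1,5,1,26, …], period ℓ=4 (even) → k=3
step 0: (13, 1)  from 13·(1,0) + (0,1)
step 1: (14, 1)  from 1·(13,1) + (1,0)
step 2: (83, 6)  from 5·(14,1) + (13,1)
step 3: (97, 7)  from 1·(83,6) + (14,1)
fundamental: x₁=97, y₁=7  (since 9409 − 192·49 = 1)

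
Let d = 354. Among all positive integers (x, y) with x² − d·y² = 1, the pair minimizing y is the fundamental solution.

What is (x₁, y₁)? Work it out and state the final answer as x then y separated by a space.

258065 13716

√354 = [18; 1,4,2,2,18,2,2,4,1,36, …], period ℓ=10 (even) → k=9
a_0=18:  p_0=18·1+0=18,  q_0=18·0+1=1
a_1=1:  p_1=1·18+1=19,  q_1=1·1+0=1
a_2=4:  p_2=4·19+18=94,  q_2=4·1+1=5
a_3=2:  p_3=2·94+19=207,  q_3=2·5+1=11
…
a_7=2:  p_7=2·19210+9351=47771,  q_7=2·1021+497=2539
a_8=4:  p_8=4·47771+19210=210294,  q_8=4·2539+1021=11177
a_9=1:  p_9=1·210294+47771=258065,  q_9=1·11177+2539=13716
→ (258065, 13716).  Check: 258065²=66597544225, 354·13716²=66597544224, difference 1.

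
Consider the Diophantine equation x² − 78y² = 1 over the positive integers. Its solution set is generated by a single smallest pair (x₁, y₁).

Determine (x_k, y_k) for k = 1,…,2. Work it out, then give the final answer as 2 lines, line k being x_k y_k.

[8; 1,4,1,16] for √78; ℓ=4 ⇒ convergent index 3
i=0: a=8 ⇒ p=8, q=1
i=1: a=1 ⇒ p=9, q=1
i=2: a=4 ⇒ p=44, q=5
i=3: a=1 ⇒ p=53, q=6
(x₁, y₁) = (53, 6);  53² − 78·6² = 1 ✓
(53+6√78)^2 = 5617 + 636√78

53 6
5617 636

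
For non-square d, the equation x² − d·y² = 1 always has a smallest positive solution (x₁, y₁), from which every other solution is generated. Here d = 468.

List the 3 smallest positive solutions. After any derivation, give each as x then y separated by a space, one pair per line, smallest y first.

649 30
842401 38940
1093435849 50544090

√468 → a₀=21, period (1,1,1,2,1,1,1,42); ℓ=8 even so k=7
step 0: (21, 1)  from 21·(1,0) + (0,1)
…
step 3: (65, 3)  from 1·(43,2) + (22,1)
…
step 6: (411, 19)  from 1·(238,11) + (173,8)
step 7: (649, 30)  from 1·(411,19) + (238,11)
fundamental: x₁=649, y₁=30  (since 421201 − 468·900 = 1)
n=2: (649,30)∘(649,30) = (649·649+468·30·30, 649·30+30·649) = (842401,38940)
n=3: (842401,38940)∘(649,30) = (649·842401+468·30·38940, 649·38940+30·842401) = (1093435849,50544090)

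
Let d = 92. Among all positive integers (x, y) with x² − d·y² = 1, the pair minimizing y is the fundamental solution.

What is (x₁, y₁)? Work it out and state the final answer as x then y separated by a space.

√92 → a₀=9, period (1,1,2,4,2,1,1,18); ℓ=8 even so k=7
step 0: (9, 1)  from 9·(1,0) + (0,1)
…
step 2: (19, 2)  from 1·(10,1) + (9,1)
…
step 4: (211, 22)  from 4·(48,5) + (19,2)
step 5: (470, 49)  from 2·(211,22) + (48,5)
step 6: (681, 71)  from 1·(470,49) + (211,22)
step 7: (1151, 120)  from 1·(681,71) + (470,49)
(x₁, y₁) = (1151, 120);  1151² − 92·120² = 1 ✓

1151 120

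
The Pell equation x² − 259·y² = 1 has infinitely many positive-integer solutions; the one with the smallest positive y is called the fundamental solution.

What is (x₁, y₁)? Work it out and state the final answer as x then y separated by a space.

√259 → a₀=16, period (10,1,2,3,4,3,2,1,10,32); ℓ=10 even so k=9
step 0: (16, 1)  from 16·(1,0) + (0,1)
step 1: (161, 10)  from 10·(16,1) + (1,0)
…
step 3: (515, 32)  from 2·(177,11) + (161,10)
step 4: (1722, 107)  from 3·(515,32) + (177,11)
…
step 7: (55265, 3434)  from 2·(23931,1487) + (7403,460)
step 8: (79196, 4921)  from 1·(55265,3434) + (23931,1487)
step 9: (847225, 52644)  from 10·(79196,4921) + (55265,3434)
→ (847225, 52644).  Check: 847225²=717790200625, 259·52644²=717790200624, difference 1.

847225 52644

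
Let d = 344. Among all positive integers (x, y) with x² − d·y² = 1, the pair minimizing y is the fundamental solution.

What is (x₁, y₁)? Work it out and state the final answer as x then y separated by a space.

10405 561

[18; 1,1,4,1,3,1,4,1,1,36] for √344; ℓ=10 ⇒ convergent index 9
a_0=18:  p_0=18·1+0=18,  q_0=18·0+1=1
…
a_2=1:  p_2=1·19+18=37,  q_2=1·1+1=2
…
a_4=1:  p_4=1·167+37=204,  q_4=1·9+2=11
a_5=3:  p_5=3·204+167=779,  q_5=3·11+9=42
…
a_7=4:  p_7=4·983+779=4711,  q_7=4·53+42=254
a_8=1:  p_8=1·4711+983=5694,  q_8=1·254+53=307
a_9=1:  p_9=1·5694+4711=10405,  q_9=1·307+254=561
fundamental: x₁=10405, y₁=561  (since 108264025 − 344·314721 = 1)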